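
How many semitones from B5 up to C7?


Step by step:
Absolute semitone position = octave×12 + chromatic position
B5: 5×12 + 11 = 71
C7: 7×12 + 0 = 84
Difference = 84 - 71 = 13
= 13 semitones


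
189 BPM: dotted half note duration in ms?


Let's work it out.
One quarter-note beat = 60000 / BPM = 60000 / 189 ms
Dotted half note = 3 × quarter note
Duration = 3 × 60000 / 189 = 180000 / 189
= 952.4 ms


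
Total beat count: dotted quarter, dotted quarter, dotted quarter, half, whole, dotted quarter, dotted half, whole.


Solution.
Beat values:
  dotted quarter = 1.5 beats
  dotted quarter = 1.5 beats
  dotted quarter = 1.5 beats
  half = 2 beats
  whole = 4 beats
  dotted quarter = 1.5 beats
  dotted half = 3 beats
  whole = 4 beats
Sum = 1.5 + 1.5 + 1.5 + 2 + 4 + 1.5 + 3 + 4
= 19 beats


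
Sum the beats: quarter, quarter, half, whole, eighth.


Reasoning:
Beat values:
  quarter = 1 beat
  quarter = 1 beat
  half = 2 beats
  whole = 4 beats
  eighth = 0.5 beats
Sum = 1 + 1 + 2 + 4 + 0.5
= 8.5 beats


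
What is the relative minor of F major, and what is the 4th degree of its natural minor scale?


Working:
The relative minor shares the major's key signature and starts on its 6th degree
6th degree = a major 6th above the tonic; a major 6th above F is D
→ relative minor of F major is D minor
D natural minor scale: D E F G A Bb C
= D minor; 4th degree = G


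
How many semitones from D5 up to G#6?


Working:
Absolute semitone position = octave×12 + chromatic position
D5: 5×12 + 2 = 62
G#6: 6×12 + 8 = 80
Difference = 80 - 62 = 18
= 18 semitones


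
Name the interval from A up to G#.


Step by step:
Letter names: A → G spans 7 letter names → a 7th
Semitones: A → G# = 11 half-steps
A 7th of 11 semitones is a major 7th
= major 7th


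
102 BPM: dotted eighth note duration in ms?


Step by step:
One quarter-note beat = 60000 / BPM = 60000 / 102 ms
Dotted eighth note = 3/4 × quarter note
Duration = 3/4 × 60000 / 102 = 45000 / 102
= 441.2 ms


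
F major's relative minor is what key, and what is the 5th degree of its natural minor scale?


Step by step:
The relative minor shares the major's key signature and starts on its 6th degree
6th degree = a major 6th above the tonic; a major 6th above F is D
→ relative minor of F major is D minor
D natural minor scale: D E F G A Bb C
= D minor; 5th degree = A


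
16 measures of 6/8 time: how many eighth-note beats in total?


Reasoning:
Time signature 6/8: the bottom number 8 means the eighth note gets one count
The top number 6 means 6 eighth-note beats per measure
Total = 6 × 16 measures
= 96 eighth-note beats


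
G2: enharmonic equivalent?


Enharmonic notes sound the same pitch but are spelled with different letter names
G and Abb name the same pitch class
= Abb2


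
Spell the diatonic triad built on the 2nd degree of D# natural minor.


Let's work it out.
D# natural minor scale: D# E# F# G# A# B C#
Diatonic triad on degree 2 stacks scale notes 2, 4, 6: E# G# B
E#→G# = 3 semitones; E#→B = 6 semitones → diminished triad
= E# G# B (diminished)


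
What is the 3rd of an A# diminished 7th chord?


Working:
Diminished 7th chord = root + minor 3rd + diminished 5th + diminished 7th
Seventh chords stack in thirds, so the letter names are A-C-E-G
Root: A#
Minor 3rd above A#: C#
Diminished 5th above A#: E
Diminished 7th above A#: G
The 3rd = C#


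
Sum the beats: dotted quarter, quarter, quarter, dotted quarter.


Let's work it out.
Beat values:
  dotted quarter = 1.5 beats
  quarter = 1 beat
  quarter = 1 beat
  dotted quarter = 1.5 beats
Sum = 1.5 + 1 + 1 + 1.5
= 5 beats


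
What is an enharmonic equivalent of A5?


Let's work it out.
Enharmonic notes sound the same pitch but are spelled with different letter names
A and G## name the same pitch class
= G##5


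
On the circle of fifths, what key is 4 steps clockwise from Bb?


Solution.
Each clockwise step on the circle of fifths moves up a perfect 5th
From Bb: Bb → F → C → G → D
= D


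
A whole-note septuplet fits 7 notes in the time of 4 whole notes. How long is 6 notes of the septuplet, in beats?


Septuplet: 7 notes occupy the space of 4 whole notes
Space = 4 × 4 = 16 beats
Each septuplet note = 16 / 7 = 16/7 beats
6 notes = 6 × 16/7 = 96/7
= 96/7 beats


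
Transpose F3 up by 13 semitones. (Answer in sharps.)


F3: chromatic position 5 in octave 3 → absolute = 3×12 + 5 = 41
Transpose up 13: 41 + 13 = 54
54 = 4×12 + 6 → F# in octave 4
Result = F#4


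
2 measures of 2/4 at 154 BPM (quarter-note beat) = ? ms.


Quarter-note beat duration = 60000 / 154 ms
Beats per measure (2/4) = 2
One measure = 2 × 60000 / 154 = 120000 / 154 ms
2 measures = 2 × 120000 / 154 = 240000 / 154
= 1558.4 ms


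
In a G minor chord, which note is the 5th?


Reasoning:
Minor triad = root + minor 3rd (3 semitones) + perfect 5th (7 semitones)
A triad on G stacks thirds, so the chord tones use letter names G-B-D
Root: G
Minor 3rd above G: Bb
Perfect 5th above G: D
The 5th = D


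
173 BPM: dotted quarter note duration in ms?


Reasoning:
One quarter-note beat = 60000 / BPM = 60000 / 173 ms
Dotted quarter note = 3/2 × quarter note
Duration = 3/2 × 60000 / 173 = 90000 / 173
= 520.2 ms


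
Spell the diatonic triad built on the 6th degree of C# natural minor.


Reasoning:
C# natural minor scale: C# D# E F# G# A B
Diatonic triad on degree 6 stacks scale notes 6, 1, 3: A C# E
A→C# = 4 semitones; A→E = 7 semitones → major triad
= A C# E (major)


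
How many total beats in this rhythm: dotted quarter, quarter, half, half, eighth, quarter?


Reasoning:
Beat values:
  dotted quarter = 1.5 beats
  quarter = 1 beat
  half = 2 beats
  half = 2 beats
  eighth = 0.5 beats
  quarter = 1 beat
Sum = 1.5 + 1 + 2 + 2 + 0.5 + 1
= 8 beats


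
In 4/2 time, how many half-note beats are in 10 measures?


Working:
Time signature 4/2: the bottom number 2 means the half note gets one count
The top number 4 means 4 half-note beats per measure
Total = 4 × 10 measures
= 40 half-note beats


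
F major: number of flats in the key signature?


Working:
Flat major keys: C(0), F(1), Bb(2), Eb(3), Ab(4), Db(5), Gb(6), Cb(7)
F major has 1 flat
Order of flats: Bb Eb Ab Db Gb Cb Fb → first 1: Bb
= 1 flat


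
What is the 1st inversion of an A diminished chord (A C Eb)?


Root position: A C Eb
1st inversion: move root up an octave
Bass note: C
Notes (bottom to top) = C Eb A


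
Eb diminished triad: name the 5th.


Diminished triad = root + minor 3rd (3 semitones) + diminished 5th (6 semitones)
A triad on Eb stacks thirds, so the chord tones use letter names E-G-B
Root: Eb
Minor 3rd above Eb: Gb
Diminished 5th above Eb: Bbb
The 5th = Bbb


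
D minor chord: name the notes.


Working:
Minor triad = root + minor 3rd (3 semitones) + perfect 5th (7 semitones)
A triad on D stacks thirds, so the chord tones use letter names D-F-A
Root: D
Minor 3rd above D: F
Perfect 5th above D: A
Chord = D F A


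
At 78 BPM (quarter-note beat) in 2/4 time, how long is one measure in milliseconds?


Working:
Quarter-note beat duration = 60000 / 78 ms
Beats per measure (2/4) = 2
One measure = 2 × 60000 / 78 = 120000 / 78 ms
= 1538.5 ms


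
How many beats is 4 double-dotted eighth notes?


Reasoning:
Base eighth note = 1/2 beats
Dot 1 adds half the previous value: +1/4
Dot 2 adds half the previous value: +1/8
One double-dotted eighth = 1/2 + 1/4 + 1/8 = 7/8
4 of them = 4 × 7/8 = 7/2
= 7/2 beats


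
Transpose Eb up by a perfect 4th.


Solution.
perfect 4th: 4 letter names, 5 semitones
Letter: E + 3 → A
Pitch: Eb + 5 semitones, spelled as an A → Ab
= Ab


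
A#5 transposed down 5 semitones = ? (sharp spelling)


Let's work it out.
A#5: chromatic position 10 in octave 5 → absolute = 5×12 + 10 = 70
Transpose down 5: 70 - 5 = 65
65 = 5×12 + 5 → F in octave 5
Result = F5


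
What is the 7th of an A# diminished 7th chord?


Working:
Diminished 7th chord = root + minor 3rd + diminished 5th + diminished 7th
Seventh chords stack in thirds, so the letter names are A-C-E-G
Root: A#
Minor 3rd above A#: C#
Diminished 5th above A#: E
Diminished 7th above A#: G
The 7th = G


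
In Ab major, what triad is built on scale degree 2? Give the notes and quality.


Reasoning:
Ab major scale: Ab Bb C Db Eb F G
Diatonic triad on degree 2 stacks scale notes 2, 4, 6: Bb Db F
Bb→Db = 3 semitones; Bb→F = 7 semitones → minor triad
= Bb Db F (minor)


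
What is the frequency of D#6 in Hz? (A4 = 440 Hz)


Step by step:
f = 440 × 2^(n/12) where n = semitones from A4
D#6: 18 semitones from A4
f = 440 × 2^(18/12)
f = 1244.51 Hz


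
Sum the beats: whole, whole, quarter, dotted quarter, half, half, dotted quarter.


Reasoning:
Beat values:
  whole = 4 beats
  whole = 4 beats
  quarter = 1 beat
  dotted quarter = 1.5 beats
  half = 2 beats
  half = 2 beats
  dotted quarter = 1.5 beats
Sum = 4 + 4 + 1 + 1.5 + 2 + 2 + 1.5
= 16 beats


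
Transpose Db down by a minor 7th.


Reasoning:
minor 7th: 7 letter names, 10 semitones
Letter: D - 6 → E
Pitch: Db - 10 semitones, spelled as an E → Eb
= Eb


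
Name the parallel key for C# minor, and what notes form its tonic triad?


Parallel keys share the same tonic but differ in mode
C# minor → parallel is C# major
Tonic triad of C# major = C# E# G#
= C# major; triad = C# E# G#


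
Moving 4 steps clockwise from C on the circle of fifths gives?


Let's work it out.
Each clockwise step on the circle of fifths moves up a perfect 5th
From C: C → G → D → A → E
= E


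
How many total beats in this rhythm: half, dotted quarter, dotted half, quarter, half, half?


Solution.
Beat values:
  half = 2 beats
  dotted quarter = 1.5 beats
  dotted half = 3 beats
  quarter = 1 beat
  half = 2 beats
  half = 2 beats
Sum = 2 + 1.5 + 3 + 1 + 2 + 2
= 11.5 beats


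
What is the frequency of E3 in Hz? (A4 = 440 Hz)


Solution.
f = 440 × 2^(n/12) where n = semitones from A4
E3: -17 semitones from A4
f = 440 × 2^(-17/12)
f = 164.81 Hz


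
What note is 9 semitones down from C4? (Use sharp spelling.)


Let's work it out.
C4: chromatic position 0 in octave 4 → absolute = 4×12 + 0 = 48
Transpose down 9: 48 - 9 = 39
39 = 3×12 + 3 → D# in octave 3
Result = D#3


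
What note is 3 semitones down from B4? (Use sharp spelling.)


B4: chromatic position 11 in octave 4 → absolute = 4×12 + 11 = 59
Transpose down 3: 59 - 3 = 56
56 = 4×12 + 8 → G# in octave 4
Result = G#4


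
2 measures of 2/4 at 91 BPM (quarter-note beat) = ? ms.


Quarter-note beat duration = 60000 / 91 ms
Beats per measure (2/4) = 2
One measure = 2 × 60000 / 91 = 120000 / 91 ms
2 measures = 2 × 120000 / 91 = 240000 / 91
= 2637.4 ms


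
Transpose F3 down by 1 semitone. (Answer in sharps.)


Let's work it out.
F3: chromatic position 5 in octave 3 → absolute = 3×12 + 5 = 41
Transpose down 1: 41 - 1 = 40
40 = 3×12 + 4 → E in octave 3
Result = E3


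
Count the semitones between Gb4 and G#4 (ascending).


Absolute semitone position = octave×12 + chromatic position
Gb4: 4×12 + 6 = 54
G#4: 4×12 + 8 = 56
Difference = 56 - 54 = 2
= 2 semitones


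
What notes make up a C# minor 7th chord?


Minor 7th chord = root + minor 3rd + perfect 5th + minor 7th
Seventh chords stack in thirds, so the letter names are C-E-G-B
Root: C#
Minor 3rd above C#: E
Perfect 5th above C#: G#
Minor 7th above C#: B
Chord = C# E G# B


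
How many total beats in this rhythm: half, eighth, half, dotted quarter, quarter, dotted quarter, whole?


Step by step:
Beat values:
  half = 2 beats
  eighth = 0.5 beats
  half = 2 beats
  dotted quarter = 1.5 beats
  quarter = 1 beat
  dotted quarter = 1.5 beats
  whole = 4 beats
Sum = 2 + 0.5 + 2 + 1.5 + 1 + 1.5 + 4
= 12.5 beats


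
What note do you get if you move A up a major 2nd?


Working:
major 2nd: 2 letter names, 2 semitones
Letter: A + 1 → B
Pitch: A + 2 semitones, spelled as a B → B
= B


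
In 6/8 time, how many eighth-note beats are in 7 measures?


Working:
Time signature 6/8: the bottom number 8 means the eighth note gets one count
The top number 6 means 6 eighth-note beats per measure
Total = 6 × 7 measures
= 42 eighth-note beats


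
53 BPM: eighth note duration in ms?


Working:
One quarter-note beat = 60000 / BPM = 60000 / 53 ms
Eighth note = 1/2 × quarter note
Duration = 1/2 × 60000 / 53 = 30000 / 53
= 566.0 ms


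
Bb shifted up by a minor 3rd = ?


Working:
minor 3rd: 3 letter names, 3 semitones
Letter: B + 2 → D
Pitch: Bb + 3 semitones, spelled as a D → Db
= Db


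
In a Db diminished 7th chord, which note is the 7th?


Diminished 7th chord = root + minor 3rd + diminished 5th + diminished 7th
Seventh chords stack in thirds, so the letter names are D-F-A-C
Root: Db
Minor 3rd above Db: Fb
Diminished 5th above Db: Abb
Diminished 7th above Db: Cbb
The 7th = Cbb


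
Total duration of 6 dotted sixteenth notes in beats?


Working:
Base sixteenth note = 1/4 beats
Dot 1 adds half the previous value: +1/8
One dotted sixteenth = 1/4 + 1/8 = 3/8
6 of them = 6 × 3/8 = 9/4
= 9/4 beats


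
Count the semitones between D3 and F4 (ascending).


Absolute semitone position = octave×12 + chromatic position
D3: 3×12 + 2 = 38
F4: 4×12 + 5 = 53
Difference = 53 - 38 = 15
= 15 semitones


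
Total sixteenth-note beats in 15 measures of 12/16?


Time signature 12/16: the bottom number 16 means the sixteenth note gets one count
The top number 12 means 12 sixteenth-note beats per measure
Total = 12 × 15 measures
= 180 sixteenth-note beats


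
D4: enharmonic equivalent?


Let's work it out.
Enharmonic notes sound the same pitch but are spelled with different letter names
D and Ebb name the same pitch class
= Ebb4


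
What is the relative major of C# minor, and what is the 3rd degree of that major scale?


Reasoning:
The relative major shares the key signature and is a minor 3rd above the minor tonic
A minor 3rd above C# is E
→ relative major of C# minor is E major
E major scale: E F# G# A B C# D#
= E major; 3rd degree = G#


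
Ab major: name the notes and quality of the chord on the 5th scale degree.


Ab major scale: Ab Bb C Db Eb F G
Diatonic triad on degree 5 stacks scale notes 5, 7, 2: Eb G Bb
Eb→G = 4 semitones; Eb→Bb = 7 semitones → major triad
= Eb G Bb (major)


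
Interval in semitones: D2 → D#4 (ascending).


Absolute semitone position = octave×12 + chromatic position
D2: 2×12 + 2 = 26
D#4: 4×12 + 3 = 51
Difference = 51 - 26 = 25
= 25 semitones


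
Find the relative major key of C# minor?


The relative major shares the key signature and is a minor 3rd above the minor tonic
A minor 3rd above C# is E
→ relative major of C# minor is E major
= E major


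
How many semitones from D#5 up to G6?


Reasoning:
Absolute semitone position = octave×12 + chromatic position
D#5: 5×12 + 3 = 63
G6: 6×12 + 7 = 79
Difference = 79 - 63 = 16
= 16 semitones


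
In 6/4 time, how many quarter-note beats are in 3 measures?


Let's work it out.
Time signature 6/4: the bottom number 4 means the quarter note gets one count
The top number 6 means 6 quarter-note beats per measure
Total = 6 × 3 measures
= 18 quarter-note beats


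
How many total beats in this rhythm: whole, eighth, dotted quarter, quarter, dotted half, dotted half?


Beat values:
  whole = 4 beats
  eighth = 0.5 beats
  dotted quarter = 1.5 beats
  quarter = 1 beat
  dotted half = 3 beats
  dotted half = 3 beats
Sum = 4 + 0.5 + 1.5 + 1 + 3 + 3
= 13 beats


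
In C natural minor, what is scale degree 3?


Let's work it out.
Natural minor scale pattern: W-H-W-W-H-W-W (2-1-2-2-1-2-2 semitones)
Starting from C:
  C + 2 semitones → D
  D + 1 semitone → Eb
  Eb + 2 semitones → F
  F + 2 semitones → G
  G + 1 semitone → Ab
  Ab + 2 semitones → Bb
  Bb + 2 semitones → C
Scale: C D Eb F G Ab Bb
Degree 3 = Eb


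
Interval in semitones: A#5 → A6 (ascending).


Absolute semitone position = octave×12 + chromatic position
A#5: 5×12 + 10 = 70
A6: 6×12 + 9 = 81
Difference = 81 - 70 = 11
= 11 semitones


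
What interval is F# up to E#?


Let's work it out.
Letter names: F → E spans 7 letter names → a 7th
Semitones: F# → E# = 11 half-steps
A 7th of 11 semitones is a major 7th
= major 7th


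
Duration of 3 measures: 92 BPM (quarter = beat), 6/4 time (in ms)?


Solution.
Quarter-note beat duration = 60000 / 92 ms
Beats per measure (6/4) = 6
One measure = 6 × 60000 / 92 = 360000 / 92 ms
3 measures = 3 × 360000 / 92 = 1080000 / 92
= 11739.1 ms


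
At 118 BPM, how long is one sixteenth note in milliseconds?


Let's work it out.
One quarter-note beat = 60000 / BPM = 60000 / 118 ms
Sixteenth note = 1/4 × quarter note
Duration = 1/4 × 60000 / 118 = 15000 / 118
= 127.1 ms


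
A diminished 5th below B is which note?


Let's work it out.
A 5th spans 5 letter names, so from B we land on E
A diminished 5th = 6 semitones below B
Spell E at that pitch: E#
= E#


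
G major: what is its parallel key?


Let's work it out.
Parallel keys share the same tonic but differ in mode
G major → parallel is G minor
= G minor


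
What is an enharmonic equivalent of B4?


Enharmonic notes sound the same pitch but are spelled with different letter names
B and Cb name the same pitch class
Octave numbers change at C, so B4 = Cb5
= Cb5


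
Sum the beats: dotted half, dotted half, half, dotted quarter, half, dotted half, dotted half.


Step by step:
Beat values:
  dotted half = 3 beats
  dotted half = 3 beats
  half = 2 beats
  dotted quarter = 1.5 beats
  half = 2 beats
  dotted half = 3 beats
  dotted half = 3 beats
Sum = 3 + 3 + 2 + 1.5 + 2 + 3 + 3
= 17.5 beats


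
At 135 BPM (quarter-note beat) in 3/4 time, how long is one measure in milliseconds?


Solution.
Quarter-note beat duration = 60000 / 135 ms
Beats per measure (3/4) = 3
One measure = 3 × 60000 / 135 = 180000 / 135 ms
= 1333.3 ms


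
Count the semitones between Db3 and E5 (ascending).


Absolute semitone position = octave×12 + chromatic position
Db3: 3×12 + 1 = 37
E5: 5×12 + 4 = 64
Difference = 64 - 37 = 27
= 27 semitones


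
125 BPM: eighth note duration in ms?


One quarter-note beat = 60000 / BPM = 60000 / 125 ms
Eighth note = 1/2 × quarter note
Duration = 1/2 × 60000 / 125 = 30000 / 125
= 240.0 ms


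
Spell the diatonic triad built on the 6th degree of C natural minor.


Let's work it out.
C natural minor scale: C D Eb F G Ab Bb
Diatonic triad on degree 6 stacks scale notes 6, 1, 3: Ab C Eb
Ab→C = 4 semitones; Ab→Eb = 7 semitones → major triad
= Ab C Eb (major)


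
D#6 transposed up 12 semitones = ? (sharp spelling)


Reasoning:
D#6: chromatic position 3 in octave 6 → absolute = 6×12 + 3 = 75
Transpose up 12: 75 + 12 = 87
87 = 7×12 + 3 → D# in octave 7
Result = D#7


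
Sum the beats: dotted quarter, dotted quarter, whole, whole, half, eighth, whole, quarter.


Working:
Beat values:
  dotted quarter = 1.5 beats
  dotted quarter = 1.5 beats
  whole = 4 beats
  whole = 4 beats
  half = 2 beats
  eighth = 0.5 beats
  whole = 4 beats
  quarter = 1 beat
Sum = 1.5 + 1.5 + 4 + 4 + 2 + 0.5 + 4 + 1
= 18.5 beats


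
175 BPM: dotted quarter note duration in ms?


One quarter-note beat = 60000 / BPM = 60000 / 175 ms
Dotted quarter note = 3/2 × quarter note
Duration = 3/2 × 60000 / 175 = 90000 / 175
= 514.3 ms


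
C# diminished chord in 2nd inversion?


Reasoning:
Root position: C# E G
2nd inversion: move root and 3rd up an octave
Bass note: G
Notes (bottom to top) = G C# E


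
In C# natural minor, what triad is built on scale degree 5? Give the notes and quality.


Let's work it out.
C# natural minor scale: C# D# E F# G# A B
Diatonic triad on degree 5 stacks scale notes 5, 7, 2: G# B D#
G#→B = 3 semitones; G#→D# = 7 semitones → minor triad
= G# B D# (minor)


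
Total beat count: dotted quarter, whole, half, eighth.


Beat values:
  dotted quarter = 1.5 beats
  whole = 4 beats
  half = 2 beats
  eighth = 0.5 beats
Sum = 1.5 + 4 + 2 + 0.5
= 8 beats


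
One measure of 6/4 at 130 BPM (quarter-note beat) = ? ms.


Quarter-note beat duration = 60000 / 130 ms
Beats per measure (6/4) = 6
One measure = 6 × 60000 / 130 = 360000 / 130 ms
= 2769.2 ms


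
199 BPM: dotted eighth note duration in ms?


One quarter-note beat = 60000 / BPM = 60000 / 199 ms
Dotted eighth note = 3/4 × quarter note
Duration = 3/4 × 60000 / 199 = 45000 / 199
= 226.1 ms


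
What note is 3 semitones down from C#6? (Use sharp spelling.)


Let's work it out.
C#6: chromatic position 1 in octave 6 → absolute = 6×12 + 1 = 73
Transpose down 3: 73 - 3 = 70
70 = 5×12 + 10 → A# in octave 5
Result = A#5


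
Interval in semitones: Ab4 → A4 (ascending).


Step by step:
Absolute semitone position = octave×12 + chromatic position
Ab4: 4×12 + 8 = 56
A4: 4×12 + 9 = 57
Difference = 57 - 56 = 1
= 1 semitone


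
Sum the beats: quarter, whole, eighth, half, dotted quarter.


Step by step:
Beat values:
  quarter = 1 beat
  whole = 4 beats
  eighth = 0.5 beats
  half = 2 beats
  dotted quarter = 1.5 beats
Sum = 1 + 4 + 0.5 + 2 + 1.5
= 9 beats


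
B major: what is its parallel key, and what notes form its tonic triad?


Working:
Parallel keys share the same tonic but differ in mode
B major → parallel is B minor
Tonic triad of B minor = B D F#
= B minor; triad = B D F#


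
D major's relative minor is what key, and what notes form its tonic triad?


Solution.
The relative minor shares the major's key signature and starts on its 6th degree
6th degree = a major 6th above the tonic; a major 6th above D is B
→ relative minor of D major is B minor
Tonic triad of B minor = root + minor 3rd + perfect 5th = B D F#
= B minor; triad = B D F#


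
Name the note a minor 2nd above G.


A 2nd spans 2 letter names, so from G we land on A
A minor 2nd = 1 semitone above G
Spell A at that pitch: Ab
= Ab


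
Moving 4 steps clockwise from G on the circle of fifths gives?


Step by step:
Each clockwise step on the circle of fifths moves up a perfect 5th
From G: G → D → A → E → B
= B


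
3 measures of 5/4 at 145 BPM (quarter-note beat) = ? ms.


Solution.
Quarter-note beat duration = 60000 / 145 ms
Beats per measure (5/4) = 5
One measure = 5 × 60000 / 145 = 300000 / 145 ms
3 measures = 3 × 300000 / 145 = 900000 / 145
= 6206.9 ms


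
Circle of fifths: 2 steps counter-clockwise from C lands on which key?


Working:
Each counter-clockwise step moves down a perfect 5th (= up a perfect 4th)
From C: C → F → Bb
= Bb


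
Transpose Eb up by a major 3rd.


Reasoning:
major 3rd: 3 letter names, 4 semitones
Letter: E + 2 → G
Pitch: Eb + 4 semitones, spelled as a G → G
= G


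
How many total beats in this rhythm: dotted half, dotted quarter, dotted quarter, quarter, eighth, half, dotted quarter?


Beat values:
  dotted half = 3 beats
  dotted quarter = 1.5 beats
  dotted quarter = 1.5 beats
  quarter = 1 beat
  eighth = 0.5 beats
  half = 2 beats
  dotted quarter = 1.5 beats
Sum = 3 + 1.5 + 1.5 + 1 + 0.5 + 2 + 1.5
= 11 beats


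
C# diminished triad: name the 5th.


Diminished triad = root + minor 3rd (3 semitones) + diminished 5th (6 semitones)
A triad on C# stacks thirds, so the chord tones use letter names C-E-G
Root: C#
Minor 3rd above C#: E
Diminished 5th above C#: G
The 5th = G


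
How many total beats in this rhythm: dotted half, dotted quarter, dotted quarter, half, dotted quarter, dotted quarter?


Beat values:
  dotted half = 3 beats
  dotted quarter = 1.5 beats
  dotted quarter = 1.5 beats
  half = 2 beats
  dotted quarter = 1.5 beats
  dotted quarter = 1.5 beats
Sum = 3 + 1.5 + 1.5 + 2 + 1.5 + 1.5
= 11 beats


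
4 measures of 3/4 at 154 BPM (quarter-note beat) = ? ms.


Quarter-note beat duration = 60000 / 154 ms
Beats per measure (3/4) = 3
One measure = 3 × 60000 / 154 = 180000 / 154 ms
4 measures = 4 × 180000 / 154 = 720000 / 154
= 4675.3 ms


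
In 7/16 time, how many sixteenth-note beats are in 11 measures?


Working:
Time signature 7/16: the bottom number 16 means the sixteenth note gets one count
The top number 7 means 7 sixteenth-note beats per measure
Total = 7 × 11 measures
= 77 sixteenth-note beats


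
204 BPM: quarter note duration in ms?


Reasoning:
One quarter-note beat = 60000 / BPM = 60000 / 204 ms
Duration = 60000 / 204
= 294.1 ms


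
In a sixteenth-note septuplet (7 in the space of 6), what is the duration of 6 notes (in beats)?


Solution.
Septuplet: 7 notes occupy the space of 6 sixteenth notes
Space = 6 × 1/4 = 3/2 beats
Each septuplet note = 3/2 / 7 = 3/14 beats
6 notes = 6 × 3/14 = 9/7
= 9/7 beats


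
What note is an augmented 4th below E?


A 4th spans 4 letter names, so from E we land on B
An augmented 4th = 6 semitones below E
Spell B at that pitch: Bb
= Bb


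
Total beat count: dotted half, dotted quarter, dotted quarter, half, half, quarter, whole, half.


Step by step:
Beat values:
  dotted half = 3 beats
  dotted quarter = 1.5 beats
  dotted quarter = 1.5 beats
  half = 2 beats
  half = 2 beats
  quarter = 1 beat
  whole = 4 beats
  half = 2 beats
Sum = 3 + 1.5 + 1.5 + 2 + 2 + 1 + 4 + 2
= 17 beats


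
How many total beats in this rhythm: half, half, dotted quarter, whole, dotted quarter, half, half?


Working:
Beat values:
  half = 2 beats
  half = 2 beats
  dotted quarter = 1.5 beats
  whole = 4 beats
  dotted quarter = 1.5 beats
  half = 2 beats
  half = 2 beats
Sum = 2 + 2 + 1.5 + 4 + 1.5 + 2 + 2
= 15 beats


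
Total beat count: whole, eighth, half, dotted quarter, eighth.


Beat values:
  whole = 4 beats
  eighth = 0.5 beats
  half = 2 beats
  dotted quarter = 1.5 beats
  eighth = 0.5 beats
Sum = 4 + 0.5 + 2 + 1.5 + 0.5
= 8.5 beats


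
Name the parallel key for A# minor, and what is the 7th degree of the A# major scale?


Parallel keys share the same tonic but differ in mode
A# minor → parallel is A# major
A# major scale: A# B# C## D# E# F## G##
= A# major; 7th degree = G##


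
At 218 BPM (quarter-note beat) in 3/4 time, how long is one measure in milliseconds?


Working:
Quarter-note beat duration = 60000 / 218 ms
Beats per measure (3/4) = 3
One measure = 3 × 60000 / 218 = 180000 / 218 ms
= 825.7 ms


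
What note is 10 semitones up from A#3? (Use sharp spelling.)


Let's work it out.
A#3: chromatic position 10 in octave 3 → absolute = 3×12 + 10 = 46
Transpose up 10: 46 + 10 = 56
56 = 4×12 + 8 → G# in octave 4
Result = G#4


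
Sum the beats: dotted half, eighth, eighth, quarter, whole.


Step by step:
Beat values:
  dotted half = 3 beats
  eighth = 0.5 beats
  eighth = 0.5 beats
  quarter = 1 beat
  whole = 4 beats
Sum = 3 + 0.5 + 0.5 + 1 + 4
= 9 beats


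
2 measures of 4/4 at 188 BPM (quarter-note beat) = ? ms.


Solution.
Quarter-note beat duration = 60000 / 188 ms
Beats per measure (4/4) = 4
One measure = 4 × 60000 / 188 = 240000 / 188 ms
2 measures = 2 × 240000 / 188 = 480000 / 188
= 2553.2 ms


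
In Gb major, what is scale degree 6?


Let's work it out.
Major scale pattern: W-W-H-W-W-W-H (2-2-1-2-2-2-1 semitones)
Starting from Gb:
  Gb + 2 semitones → Ab
  Ab + 2 semitones → Bb
  Bb + 1 semitone → Cb
  Cb + 2 semitones → Db
  Db + 2 semitones → Eb
  Eb + 2 semitones → F
  F + 1 semitone → Gb
Scale: Gb Ab Bb Cb Db Eb F
Degree 6 = Eb


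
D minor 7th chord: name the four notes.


Step by step:
Minor 7th chord = root + minor 3rd + perfect 5th + minor 7th
Seventh chords stack in thirds, so the letter names are D-F-A-C
Root: D
Minor 3rd above D: F
Perfect 5th above D: A
Minor 7th above D: C
Chord = D F A C


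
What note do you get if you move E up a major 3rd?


Step by step:
major 3rd: 3 letter names, 4 semitones
Letter: E + 2 → G
Pitch: E + 4 semitones, spelled as a G → G#
= G#


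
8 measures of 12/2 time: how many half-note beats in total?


Step by step:
Time signature 12/2: the bottom number 2 means the half note gets one count
The top number 12 means 12 half-note beats per measure
Total = 12 × 8 measures
= 96 half-note beats


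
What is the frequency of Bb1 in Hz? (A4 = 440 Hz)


Let's work it out.
f = 440 × 2^(n/12) where n = semitones from A4
Bb1: -35 semitones from A4
f = 440 × 2^(-35/12)
f = 58.27 Hz


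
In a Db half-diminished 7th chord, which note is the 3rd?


Let's work it out.
Half-diminished 7th chord = root + minor 3rd + diminished 5th + minor 7th
Seventh chords stack in thirds, so the letter names are D-F-A-C
Root: Db
Minor 3rd above Db: Fb
Diminished 5th above Db: Abb
Minor 7th above Db: Cb
The 3rd = Fb


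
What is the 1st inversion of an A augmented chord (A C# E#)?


Reasoning:
Root position: A C# E#
1st inversion: move root up an octave
Bass note: C#
Notes (bottom to top) = C# E# A


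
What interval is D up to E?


Solution.
Letter names: D → E spans 2 letter names → a 2nd
Semitones: D → E = 2 half-steps
A 2nd of 2 semitones is a major 2nd
= major 2nd


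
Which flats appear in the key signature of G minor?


Flat minor keys: A(0), D(1), G(2), C(3), F(4), Bb(5), Eb(6), Ab(7)
G minor has 2 flats
Order of flats: Bb Eb Ab Db Gb Cb Fb → first 2: Bb, Eb
= Bb, Eb


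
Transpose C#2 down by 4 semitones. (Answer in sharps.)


Solution.
C#2: chromatic position 1 in octave 2 → absolute = 2×12 + 1 = 25
Transpose down 4: 25 - 4 = 21
21 = 1×12 + 9 → A in octave 1
Result = A1


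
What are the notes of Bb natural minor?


Step by step:
Natural minor scale pattern: W-H-W-W-H-W-W (2-1-2-2-1-2-2 semitones)
Starting from Bb:
  Bb + 2 semitones → C
  C + 1 semitone → Db
  Db + 2 semitones → Eb
  Eb + 2 semitones → F
  F + 1 semitone → Gb
  Gb + 2 semitones → Ab
  Ab + 2 semitones → Bb
Scale = Bb C Db Eb F Gb Ab


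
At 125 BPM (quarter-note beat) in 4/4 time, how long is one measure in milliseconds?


Quarter-note beat duration = 60000 / 125 ms
Beats per measure (4/4) = 4
One measure = 4 × 60000 / 125 = 240000 / 125 ms
= 1920.0 ms


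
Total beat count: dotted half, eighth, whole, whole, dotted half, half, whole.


Reasoning:
Beat values:
  dotted half = 3 beats
  eighth = 0.5 beats
  whole = 4 beats
  whole = 4 beats
  dotted half = 3 beats
  half = 2 beats
  whole = 4 beats
Sum = 3 + 0.5 + 4 + 4 + 3 + 2 + 4
= 20.5 beats


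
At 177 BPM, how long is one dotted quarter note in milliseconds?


One quarter-note beat = 60000 / BPM = 60000 / 177 ms
Dotted quarter note = 3/2 × quarter note
Duration = 3/2 × 60000 / 177 = 90000 / 177
= 508.5 ms


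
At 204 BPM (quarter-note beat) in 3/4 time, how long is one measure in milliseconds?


Solution.
Quarter-note beat duration = 60000 / 204 ms
Beats per measure (3/4) = 3
One measure = 3 × 60000 / 204 = 180000 / 204 ms
= 882.4 ms


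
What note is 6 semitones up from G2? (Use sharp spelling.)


Let's work it out.
G2: chromatic position 7 in octave 2 → absolute = 2×12 + 7 = 31
Transpose up 6: 31 + 6 = 37
37 = 3×12 + 1 → C# in octave 3
Result = C#3


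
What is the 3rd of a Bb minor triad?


Minor triad = root + minor 3rd (3 semitones) + perfect 5th (7 semitones)
A triad on Bb stacks thirds, so the chord tones use letter names B-D-F
Root: Bb
Minor 3rd above Bb: Db
Perfect 5th above Bb: F
The 3rd = Db


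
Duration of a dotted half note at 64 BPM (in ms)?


Solution.
One quarter-note beat = 60000 / BPM = 60000 / 64 ms
Dotted half note = 3 × quarter note
Duration = 3 × 60000 / 64 = 180000 / 64
= 2812.5 ms


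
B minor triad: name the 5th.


Step by step:
Minor triad = root + minor 3rd (3 semitones) + perfect 5th (7 semitones)
A triad on B stacks thirds, so the chord tones use letter names B-D-F
Root: B
Minor 3rd above B: D
Perfect 5th above B: F#
The 5th = F#


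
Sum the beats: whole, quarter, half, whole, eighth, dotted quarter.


Solution.
Beat values:
  whole = 4 beats
  quarter = 1 beat
  half = 2 beats
  whole = 4 beats
  eighth = 0.5 beats
  dotted quarter = 1.5 beats
Sum = 4 + 1 + 2 + 4 + 0.5 + 1.5
= 13 beats


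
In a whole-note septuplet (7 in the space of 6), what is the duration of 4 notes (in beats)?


Let's work it out.
Septuplet: 7 notes occupy the space of 6 whole notes
Space = 6 × 4 = 24 beats
Each septuplet note = 24 / 7 = 24/7 beats
4 notes = 4 × 24/7 = 96/7
= 96/7 beats


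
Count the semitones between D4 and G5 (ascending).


Absolute semitone position = octave×12 + chromatic position
D4: 4×12 + 2 = 50
G5: 5×12 + 7 = 67
Difference = 67 - 50 = 17
= 17 semitones


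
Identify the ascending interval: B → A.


Solution.
Letter names: B → A spans 7 letter names → a 7th
Semitones: B → A = 10 half-steps
A 7th of 10 semitones is a minor 7th
= minor 7th


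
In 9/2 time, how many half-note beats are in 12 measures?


Time signature 9/2: the bottom number 2 means the half note gets one count
The top number 9 means 9 half-note beats per measure
Total = 9 × 12 measures
= 108 half-note beats


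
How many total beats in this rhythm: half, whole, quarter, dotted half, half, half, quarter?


Step by step:
Beat values:
  half = 2 beats
  whole = 4 beats
  quarter = 1 beat
  dotted half = 3 beats
  half = 2 beats
  half = 2 beats
  quarter = 1 beat
Sum = 2 + 4 + 1 + 3 + 2 + 2 + 1
= 15 beats


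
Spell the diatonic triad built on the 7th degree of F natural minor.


Step by step:
F natural minor scale: F G Ab Bb C Db Eb
Diatonic triad on degree 7 stacks scale notes 7, 2, 4: Eb G Bb
Eb→G = 4 semitones; Eb→Bb = 7 semitones → major triad
= Eb G Bb (major)


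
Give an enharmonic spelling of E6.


Enharmonic notes sound the same pitch but are spelled with different letter names
E and D## name the same pitch class
= D##6


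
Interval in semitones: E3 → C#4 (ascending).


Reasoning:
Absolute semitone position = octave×12 + chromatic position
E3: 3×12 + 4 = 40
C#4: 4×12 + 1 = 49
Difference = 49 - 40 = 9
= 9 semitones


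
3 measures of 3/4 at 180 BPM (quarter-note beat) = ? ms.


Quarter-note beat duration = 60000 / 180 ms
Beats per measure (3/4) = 3
One measure = 3 × 60000 / 180 = 180000 / 180 ms
3 measures = 3 × 180000 / 180 = 540000 / 180
= 3000.0 ms


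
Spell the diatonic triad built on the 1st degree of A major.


A major scale: A B C# D E F# G#
Diatonic triad on degree 1 stacks scale notes 1, 3, 5: A C# E
A→C# = 4 semitones; A→E = 7 semitones → major triad
= A C# E (major)


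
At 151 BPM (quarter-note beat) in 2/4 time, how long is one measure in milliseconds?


Reasoning:
Quarter-note beat duration = 60000 / 151 ms
Beats per measure (2/4) = 2
One measure = 2 × 60000 / 151 = 120000 / 151 ms
= 794.7 ms


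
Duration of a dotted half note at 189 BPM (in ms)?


Working:
One quarter-note beat = 60000 / BPM = 60000 / 189 ms
Dotted half note = 3 × quarter note
Duration = 3 × 60000 / 189 = 180000 / 189
= 952.4 ms


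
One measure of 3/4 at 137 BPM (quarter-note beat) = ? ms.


Working:
Quarter-note beat duration = 60000 / 137 ms
Beats per measure (3/4) = 3
One measure = 3 × 60000 / 137 = 180000 / 137 ms
= 1313.9 ms


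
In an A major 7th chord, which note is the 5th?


Major 7th chord = root + major 3rd + perfect 5th + major 7th
Seventh chords stack in thirds, so the letter names are A-C-E-G
Root: A
Major 3rd above A: C#
Perfect 5th above A: E
Major 7th above A: G#
The 5th = E


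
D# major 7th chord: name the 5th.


Working:
Major 7th chord = root + major 3rd + perfect 5th + major 7th
Seventh chords stack in thirds, so the letter names are D-F-A-C
Root: D#
Major 3rd above D#: F##
Perfect 5th above D#: A#
Major 7th above D#: C##
The 5th = A#


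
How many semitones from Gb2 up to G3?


Reasoning:
Absolute semitone position = octave×12 + chromatic position
Gb2: 2×12 + 6 = 30
G3: 3×12 + 7 = 43
Difference = 43 - 30 = 13
= 13 semitones


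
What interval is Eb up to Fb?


Let's work it out.
Letter names: E → F spans 2 letter names → a 2nd
Semitones: Eb → Fb = 1 half-step
A 2nd of 1 semitone is a minor 2nd
= minor 2nd


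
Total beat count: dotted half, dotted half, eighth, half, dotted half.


Step by step:
Beat values:
  dotted half = 3 beats
  dotted half = 3 beats
  eighth = 0.5 beats
  half = 2 beats
  dotted half = 3 beats
Sum = 3 + 3 + 0.5 + 2 + 3
= 11.5 beats


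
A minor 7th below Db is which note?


A 7th spans 7 letter names, so from D we land on E
A minor 7th = 10 semitones below Db
Spell E at that pitch: Eb
= Eb


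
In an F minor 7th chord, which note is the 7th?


Minor 7th chord = root + minor 3rd + perfect 5th + minor 7th
Seventh chords stack in thirds, so the letter names are F-A-C-E
Root: F
Minor 3rd above F: Ab
Perfect 5th above F: C
Minor 7th above F: Eb
The 7th = Eb


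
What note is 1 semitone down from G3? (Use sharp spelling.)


Let's work it out.
G3: chromatic position 7 in octave 3 → absolute = 3×12 + 7 = 43
Transpose down 1: 43 - 1 = 42
42 = 3×12 + 6 → F# in octave 3
Result = F#3


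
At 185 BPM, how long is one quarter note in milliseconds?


Step by step:
One quarter-note beat = 60000 / BPM = 60000 / 185 ms
Duration = 60000 / 185
= 324.3 ms


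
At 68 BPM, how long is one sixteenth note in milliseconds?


One quarter-note beat = 60000 / BPM = 60000 / 68 ms
Sixteenth note = 1/4 × quarter note
Duration = 1/4 × 60000 / 68 = 15000 / 68
= 220.6 ms


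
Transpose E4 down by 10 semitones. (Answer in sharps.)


Working:
E4: chromatic position 4 in octave 4 → absolute = 4×12 + 4 = 52
Transpose down 10: 52 - 10 = 42
42 = 3×12 + 6 → F# in octave 3
Result = F#3


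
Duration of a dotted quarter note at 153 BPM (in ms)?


Step by step:
One quarter-note beat = 60000 / BPM = 60000 / 153 ms
Dotted quarter note = 3/2 × quarter note
Duration = 3/2 × 60000 / 153 = 90000 / 153
= 588.2 ms


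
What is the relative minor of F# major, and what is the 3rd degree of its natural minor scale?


Step by step:
The relative minor shares the major's key signature and starts on its 6th degree
6th degree = a major 6th above the tonic; a major 6th above F# is D#
→ relative minor of F# major is D# minor
D# natural minor scale: D# E# F# G# A# B C#
= D# minor; 3rd degree = F#


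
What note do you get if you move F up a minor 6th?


Reasoning:
minor 6th: 6 letter names, 8 semitones
Letter: F + 5 → D
Pitch: F + 8 semitones, spelled as a D → Db
= Db


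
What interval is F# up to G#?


Working:
Letter names: F → G spans 2 letter names → a 2nd
Semitones: F# → G# = 2 half-steps
A 2nd of 2 semitones is a major 2nd
= major 2nd


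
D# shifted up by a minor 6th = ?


Working:
minor 6th: 6 letter names, 8 semitones
Letter: D + 5 → B
Pitch: D# + 8 semitones, spelled as a B → B
= B


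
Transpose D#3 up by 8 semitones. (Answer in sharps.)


Working:
D#3: chromatic position 3 in octave 3 → absolute = 3×12 + 3 = 39
Transpose up 8: 39 + 8 = 47
47 = 3×12 + 11 → B in octave 3
Result = B3


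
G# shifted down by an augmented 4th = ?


Let's work it out.
augmented 4th: 4 letter names, 6 semitones
Letter: G - 3 → D
Pitch: G# - 6 semitones, spelled as a D → D
= D


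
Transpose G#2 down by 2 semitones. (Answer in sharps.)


Working:
G#2: chromatic position 8 in octave 2 → absolute = 2×12 + 8 = 32
Transpose down 2: 32 - 2 = 30
30 = 2×12 + 6 → F# in octave 2
Result = F#2


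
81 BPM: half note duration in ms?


Reasoning:
One quarter-note beat = 60000 / BPM = 60000 / 81 ms
Half note = 2 × quarter note
Duration = 2 × 60000 / 81 = 120000 / 81
= 1481.5 ms


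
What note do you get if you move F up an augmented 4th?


Working:
augmented 4th: 4 letter names, 6 semitones
Letter: F + 3 → B
Pitch: F + 6 semitones, spelled as a B → B
= B
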